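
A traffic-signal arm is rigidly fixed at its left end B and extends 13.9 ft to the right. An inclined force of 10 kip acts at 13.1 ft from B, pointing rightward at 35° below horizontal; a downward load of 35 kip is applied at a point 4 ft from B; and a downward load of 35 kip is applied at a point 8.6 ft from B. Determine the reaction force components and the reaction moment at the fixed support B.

ΣF_x = 0: B_x + 10·cos35° = 0 → B_x = -8.192 kip.
ΣF_y = 0: B_y − 10·sin35° − 35 − 35 = 0 → B_y = 75.74 kip.
ΣM about B: M_B − 10·sin35°·13.1 − 35·4 − 35·8.6 = 0 → M_B = 516.1 kip·ft.

B_x = -8.192 kip, B_y = 75.74 kip, M_B = 516.1 kip·ft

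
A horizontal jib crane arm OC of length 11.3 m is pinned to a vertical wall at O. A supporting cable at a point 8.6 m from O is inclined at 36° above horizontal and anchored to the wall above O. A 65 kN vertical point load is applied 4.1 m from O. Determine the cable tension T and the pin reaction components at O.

ΣM about O: T·sin36°·8.6 − 65·4.1 = 0 → T = 266.5/(8.6·0.587785) = 52.7206 ≈ 52.72 kN.
ΣF_x = 0: O_x − T·cos36° = 0 → O_x = 52.7206 × 0.809017 = 42.65 kN.
ΣF_y = 0: O_y + T·sin36° − 65 = 0 → O_y = 65 − 52.7206 × 0.587785 = 34.01 kN.

T = 52.72 kN, O_x = 42.65 kN, O_y = 34.01 kN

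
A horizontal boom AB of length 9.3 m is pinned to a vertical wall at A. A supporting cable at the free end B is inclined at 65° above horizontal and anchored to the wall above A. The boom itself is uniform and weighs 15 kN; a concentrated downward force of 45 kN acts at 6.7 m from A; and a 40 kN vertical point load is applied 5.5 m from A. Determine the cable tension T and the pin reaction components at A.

ΣM about A: T·sin65°·9.3 − 15·4.65 − 45·6.7 − 40·5.5 = 0 → T = 591.25/(9.3·0.906308) = 70.1475 ≈ 70.15 kN.
ΣF_x = 0: A_x − T·cos65° = 0 → A_x = 70.1475 × 0.422618 = 29.65 kN.
ΣF_y = 0: A_y + T·sin65° − 15 − 45 − 40 = 0 → A_y = 100 − 70.1475 × 0.906308 = 36.42 kN.

T = 70.15 kN, A_x = 29.65 kN, A_y = 36.42 kN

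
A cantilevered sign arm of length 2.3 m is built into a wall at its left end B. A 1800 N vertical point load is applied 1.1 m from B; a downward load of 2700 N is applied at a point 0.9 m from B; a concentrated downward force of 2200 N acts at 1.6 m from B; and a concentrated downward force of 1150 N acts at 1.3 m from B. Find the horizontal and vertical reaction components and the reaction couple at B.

ΣF_x = 0: B_x = 0.
ΣF_y = 0: B_y − 1800 − 2700 − 2200 − 1150 = 0 → B_y = 7850 N.
ΣM about B: M_B − 1800·1.1 − 2700·0.9 − 2200·1.6 − 1150·1.3 = 0 → M_B = 9425 N·m.

B_x = 0, B_y = 7850 N, M_B = 9425 N·m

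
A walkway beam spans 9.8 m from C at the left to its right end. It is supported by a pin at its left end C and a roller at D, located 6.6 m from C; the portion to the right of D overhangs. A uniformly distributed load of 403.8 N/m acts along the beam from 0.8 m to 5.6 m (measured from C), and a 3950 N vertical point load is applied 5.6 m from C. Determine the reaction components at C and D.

C_x = 0, C_y = 1597 N, D_y = 4291 N

Resultant of the distributed load: 403.8 × 4.8 = 1938.24 N at 3.2 m from C.
Moments about C: D_y·6.6 − (403.8·4.8)·3.2 − 3950·5.6 = 0 → D_y = 28322.368/6.6 = 4291.27 ≈ 4291 N.
ΣF_y = 0: C_y + 4291.27 − 403.8·4.8 − 3950 = 0 → C_y = 1597 N.
ΣF_x = 0: no horizontal applied forces, so C_x = 0.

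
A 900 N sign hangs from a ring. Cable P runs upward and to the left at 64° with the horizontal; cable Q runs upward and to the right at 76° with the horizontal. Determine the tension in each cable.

ΣF_x = 0: −T_P·cos64° + T_Q·cos76° = 0 → T_Q = 1.81204·T_P.
ΣF_y = 0: T_P·sin64° + T_Q·sin76° = 900.
Substitute: T_P·(0.898794 + 1.81204·0.970296) = 900 → T_P = 338.727 ≈ 338.7 N.
Then T_Q = 1.81204 × 338.727 = 613.8 N.

T_P = 338.7 N, T_Q = 613.8 N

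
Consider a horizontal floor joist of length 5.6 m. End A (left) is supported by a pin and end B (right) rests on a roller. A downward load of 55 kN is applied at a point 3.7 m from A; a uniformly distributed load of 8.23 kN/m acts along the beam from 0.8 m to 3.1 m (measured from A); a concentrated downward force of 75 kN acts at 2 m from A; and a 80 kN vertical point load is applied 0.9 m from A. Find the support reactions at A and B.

A_x = 0, A_y = 146.4 kN, B_y = 82.57 kN

Resultant of the distributed load: 8.23 × 2.3 = 18.929 kN at 1.95 m from A.
ΣM about A: B_y·5.6 − 55·3.7 − (8.23·2.3)·1.95 − 75·2 − 80·0.9 = 0 → B_y = 462.41155/5.6 = 82.5735 ≈ 82.57 kN.
ΣF_y = 0: A_y + 82.5735 − 55 − 8.23·2.3 − 75 − 80 = 0 → A_y = 146.4 kN.
ΣF_x = 0: no horizontal applied forces, so A_x = 0.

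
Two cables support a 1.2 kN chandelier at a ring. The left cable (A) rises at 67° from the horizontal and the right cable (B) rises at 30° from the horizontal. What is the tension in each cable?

T_A = 1.047 kN, T_B = 0.4724 kN

ΣF_x = 0: −T_A·cos67° + T_B·cos30° = 0 → T_B = 0.451177·T_A.
ΣF_y = 0: T_A·sin67° + T_B·sin30° = 1.2.
Substitute: T_A·(0.920505 + 0.451177·0.5) = 1.2 → T_A = 1.04703 ≈ 1.047 kN.
Then T_B = 0.451177 × 1.04703 = 0.4724 kN.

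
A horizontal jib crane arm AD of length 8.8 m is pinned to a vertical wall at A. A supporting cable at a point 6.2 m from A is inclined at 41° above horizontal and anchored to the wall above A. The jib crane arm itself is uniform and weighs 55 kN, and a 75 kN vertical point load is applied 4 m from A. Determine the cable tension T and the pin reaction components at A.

T = 133.2 kN, A_x = 100.6 kN, A_y = 42.58 kN

ΣM about A: T·sin41°·6.2 − 55·4.4 − 75·4 = 0 → T = 542/(6.2·0.656059) = 133.249 ≈ 133.2 kN.
ΣF_x = 0: A_x − T·cos41° = 0 → A_x = 133.249 × 0.75471 = 100.6 kN.
ΣF_y = 0: A_y + T·sin41° − 55 − 75 = 0 → A_y = 130 − 133.249 × 0.656059 = 42.58 kN.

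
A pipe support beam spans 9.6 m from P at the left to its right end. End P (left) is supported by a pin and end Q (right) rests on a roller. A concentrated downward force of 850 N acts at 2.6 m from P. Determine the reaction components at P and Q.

P_x = 0, P_y = 619.8 N, Q_y = 230.2 N

Taking moments about P: Q_y·9.6 − 850·2.6 = 0 → Q_y = 2210/9.6 = 230.208 ≈ 230.2 N.
ΣF_y = 0: P_y + 230.208 − 850 = 0 → P_y = 619.8 N.
ΣF_x = 0: no horizontal applied forces, so P_x = 0.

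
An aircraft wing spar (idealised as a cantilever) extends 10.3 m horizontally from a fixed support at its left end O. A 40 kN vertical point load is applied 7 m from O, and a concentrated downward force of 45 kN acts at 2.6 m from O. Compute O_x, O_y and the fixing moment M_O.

O_x = 0, O_y = 85.00 kN, M_O = 397.0 kN·m

ΣF_x = 0: O_x = 0.
ΣF_y = 0: O_y − 40 − 45 = 0 → O_y = 85.00 kN.
ΣM about O: M_O − 40·7 − 45·2.6 = 0 → M_O = 397.0 kN·m.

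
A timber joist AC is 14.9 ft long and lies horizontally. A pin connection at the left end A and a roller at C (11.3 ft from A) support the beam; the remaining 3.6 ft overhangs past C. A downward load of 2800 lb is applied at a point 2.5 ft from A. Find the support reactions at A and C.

ΣM about A: C_y·11.3 − 2800·2.5 = 0 → C_y = 7000/11.3 = 619.469 ≈ 619.5 lb.
ΣF_y = 0: A_y + 619.469 − 2800 = 0 → A_y = 2181 lb.
ΣF_x = 0: no horizontal applied forces, so A_x = 0.

A_x = 0, A_y = 2181 lb, C_y = 619.5 lb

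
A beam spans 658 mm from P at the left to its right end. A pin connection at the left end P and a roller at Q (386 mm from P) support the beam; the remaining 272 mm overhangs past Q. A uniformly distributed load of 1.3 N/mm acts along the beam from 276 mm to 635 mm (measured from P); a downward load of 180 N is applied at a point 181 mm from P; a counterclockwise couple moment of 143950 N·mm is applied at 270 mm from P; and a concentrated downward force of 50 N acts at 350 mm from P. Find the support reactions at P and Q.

Resultant of the distributed load: 1.3 × 359 = 466.7 N at 455.5 mm from P.
Moments about P: Q_y·386 − (1.3·359)·455.5 − 180·181 + 143950 − 50·350 = 0 → Q_y = 118711.85/386 = 307.544 ≈ 307.5 N.
ΣF_y = 0: P_y + 307.544 − 1.3·359 − 180 − 50 = 0 → P_y = 389.2 N.
ΣF_x = 0: no horizontal applied forces, so P_x = 0.

P_x = 0, P_y = 389.2 N, Q_y = 307.5 N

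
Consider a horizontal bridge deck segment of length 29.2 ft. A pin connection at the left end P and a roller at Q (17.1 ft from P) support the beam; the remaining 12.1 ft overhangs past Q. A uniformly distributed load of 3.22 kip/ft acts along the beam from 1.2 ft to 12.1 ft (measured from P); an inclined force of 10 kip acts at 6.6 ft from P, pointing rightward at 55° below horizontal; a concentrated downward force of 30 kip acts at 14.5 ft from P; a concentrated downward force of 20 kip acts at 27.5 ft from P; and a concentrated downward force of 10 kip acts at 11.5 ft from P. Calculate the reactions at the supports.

Resultant of the distributed load: 3.22 × 10.9 = 35.098 kip at 6.65 ft from P.
Taking moments about P: Q_y·17.1 − (3.22·10.9)·6.65 − 10·sin55°·6.6 − 30·14.5 − 20·27.5 − 10·11.5 = 0 → Q_y = 1387.47/17.1 = 81.1386 ≈ 81.14 kip.
ΣF_y = 0: P_y + 81.1386 − 3.22·10.9 − 10·sin55° − 30 − 20 − 10 = 0 → P_y = 22.15 kip.
ΣF_x = 0: P_x + 10·cos55° = 0 → P_x = -5.736 kip.

P_x = -5.736 kip, P_y = 22.15 kip, Q_y = 81.14 kip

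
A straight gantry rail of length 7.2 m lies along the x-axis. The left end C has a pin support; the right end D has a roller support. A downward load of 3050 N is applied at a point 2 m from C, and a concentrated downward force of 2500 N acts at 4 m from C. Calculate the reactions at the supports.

C_x = 0, C_y = 3314 N, D_y = 2236 N

ΣM about C: D_y·7.2 − 3050·2 − 2500·4 = 0 → D_y = 16100/7.2 = 2236.11 ≈ 2236 N.
ΣF_y = 0: C_y + 2236.11 − 3050 − 2500 = 0 → C_y = 3314 N.
ΣF_x = 0: no horizontal applied forces, so C_x = 0.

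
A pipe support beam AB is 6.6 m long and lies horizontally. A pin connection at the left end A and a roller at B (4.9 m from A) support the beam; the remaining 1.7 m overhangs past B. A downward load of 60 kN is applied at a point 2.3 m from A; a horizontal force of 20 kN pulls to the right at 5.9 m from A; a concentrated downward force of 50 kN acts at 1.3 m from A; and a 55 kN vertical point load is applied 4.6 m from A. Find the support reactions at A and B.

A_x = -20.00 kN, A_y = 71.94 kN, B_y = 93.06 kN

ΣM about A: B_y·4.9 − 60·2.3 − 50·1.3 − 55·4.6 = 0 → B_y = 456/4.9 = 93.0612 ≈ 93.06 kN.
ΣF_y = 0: A_y + 93.0612 − 60 − 50 − 55 = 0 → A_y = 71.94 kN.
ΣF_x = 0: A_x + 20 = 0 → A_x = -20.00 kN.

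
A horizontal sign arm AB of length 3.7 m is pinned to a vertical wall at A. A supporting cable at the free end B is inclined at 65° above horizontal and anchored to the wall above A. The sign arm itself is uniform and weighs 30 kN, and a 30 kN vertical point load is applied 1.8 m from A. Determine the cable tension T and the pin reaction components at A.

ΣM about A: T·sin65°·3.7 − 30·1.85 − 30·1.8 = 0 → T = 109.5/(3.7·0.906308) = 32.654 ≈ 32.65 kN.
ΣF_x = 0: A_x − T·cos65° = 0 → A_x = 32.654 × 0.422618 = 13.80 kN.
ΣF_y = 0: A_y + T·sin65° − 30 − 30 = 0 → A_y = 60 − 32.654 × 0.906308 = 30.41 kN.

T = 32.65 kN, A_x = 13.80 kN, A_y = 30.41 kN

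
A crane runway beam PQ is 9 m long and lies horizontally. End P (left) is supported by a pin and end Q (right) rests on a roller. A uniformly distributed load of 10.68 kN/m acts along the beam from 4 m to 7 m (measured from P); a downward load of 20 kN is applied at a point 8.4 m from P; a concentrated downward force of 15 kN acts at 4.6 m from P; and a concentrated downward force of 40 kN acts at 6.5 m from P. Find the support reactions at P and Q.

P_x = 0, P_y = 32.24 kN, Q_y = 74.80 kN

Resultant of the distributed load: 10.68 × 3 = 32.04 kN at 5.5 m from P.
ΣM about P: Q_y·9 − (10.68·3)·5.5 − 20·8.4 − 15·4.6 − 40·6.5 = 0 → Q_y = 673.22/9 = 74.8022 ≈ 74.80 kN.
ΣF_y = 0: P_y + 74.8022 − 10.68·3 − 20 − 15 − 40 = 0 → P_y = 32.24 kN.
ΣF_x = 0: no horizontal applied forces, so P_x = 0.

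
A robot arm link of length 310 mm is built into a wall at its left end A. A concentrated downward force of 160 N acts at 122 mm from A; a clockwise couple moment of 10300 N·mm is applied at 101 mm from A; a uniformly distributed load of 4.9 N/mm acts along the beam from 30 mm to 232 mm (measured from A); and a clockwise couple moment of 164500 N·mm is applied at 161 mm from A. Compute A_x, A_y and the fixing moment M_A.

Resultant of the distributed load: 4.9 × 202 = 989.8 N at 131 mm from A.
ΣF_x = 0: A_x = 0.
ΣF_y = 0: A_y − 160 − 4.9·202 = 0 → A_y = 1150 N.
ΣM about A: M_A − 160·122 − 10300 − (4.9·202)·131 − 164500 = 0 → M_A = 324000 N·mm.

A_x = 0, A_y = 1150 N, M_A = 324000 N·mm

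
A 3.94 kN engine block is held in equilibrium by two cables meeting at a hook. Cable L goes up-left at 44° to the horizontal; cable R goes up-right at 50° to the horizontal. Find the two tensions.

ΣF_x = 0: −T_L·cos44° + T_R·cos50° = 0 → T_R = 1.11909·T_L.
ΣF_y = 0: T_L·sin44° + T_R·sin50° = 3.94.
Substitute: T_L·(0.694658 + 1.11909·0.766044) = 3.94 → T_L = 2.53877 ≈ 2.539 kN.
Then T_R = 1.11909 × 2.53877 = 2.841 kN.

T_L = 2.539 kN, T_R = 2.841 kN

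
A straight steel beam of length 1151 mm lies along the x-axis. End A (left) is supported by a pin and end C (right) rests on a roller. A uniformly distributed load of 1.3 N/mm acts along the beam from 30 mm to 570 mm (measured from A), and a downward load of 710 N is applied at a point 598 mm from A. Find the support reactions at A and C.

A_x = 0, A_y = 860.1 N, C_y = 551.9 N

Resultant of the distributed load: 1.3 × 540 = 702 N at 300 mm from A.
ΣM about A: C_y·1151 − (1.3·540)·300 − 710·598 = 0 → C_y = 635180/1151 = 551.851 ≈ 551.9 N.
ΣF_y = 0: A_y + 551.851 − 1.3·540 − 710 = 0 → A_y = 860.1 N.
ΣF_x = 0: no horizontal applied forces, so A_x = 0.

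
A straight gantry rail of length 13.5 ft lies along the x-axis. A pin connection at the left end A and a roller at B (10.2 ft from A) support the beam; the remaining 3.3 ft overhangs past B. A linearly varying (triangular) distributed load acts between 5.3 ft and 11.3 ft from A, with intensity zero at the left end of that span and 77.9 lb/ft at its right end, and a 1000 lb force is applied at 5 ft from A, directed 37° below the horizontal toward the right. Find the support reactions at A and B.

A_x = -798.6 lb, A_y = 327.4 lb, B_y = 508.1 lb

Resultant of the triangular load: ½ × 77.9 × 6 = 233.7 lb, acting at 9.3 ft from A (one-third of the span from the peak).
Taking moments about A: B_y·10.2 − (½·77.9·6)·9.3 − 1000·sin37°·5 = 0 → B_y = 5182.49/10.2 = 508.087 ≈ 508.1 lb.
ΣF_y = 0: A_y + 508.087 − ½·77.9·6 − 1000·sin37° = 0 → A_y = 327.4 lb.
ΣF_x = 0: A_x + 1000·cos37° = 0 → A_x = -798.6 lb.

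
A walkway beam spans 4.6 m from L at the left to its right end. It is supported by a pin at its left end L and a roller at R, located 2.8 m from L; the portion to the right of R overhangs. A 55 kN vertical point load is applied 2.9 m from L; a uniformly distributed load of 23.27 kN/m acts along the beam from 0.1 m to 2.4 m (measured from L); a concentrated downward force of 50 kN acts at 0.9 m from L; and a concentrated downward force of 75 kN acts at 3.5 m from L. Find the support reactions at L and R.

Resultant of the distributed load: 23.27 × 2.3 = 53.521 kN at 1.25 m from L.
Taking moments about L: R_y·2.8 − 55·2.9 − (23.27·2.3)·1.25 − 50·0.9 − 75·3.5 = 0 → R_y = 533.90125/2.8 = 190.679 ≈ 190.7 kN.
ΣF_y = 0: L_y + 190.679 − 55 − 23.27·2.3 − 50 − 75 = 0 → L_y = 42.84 kN.
ΣF_x = 0: no horizontal applied forces, so L_x = 0.

L_x = 0, L_y = 42.84 kN, R_y = 190.7 kN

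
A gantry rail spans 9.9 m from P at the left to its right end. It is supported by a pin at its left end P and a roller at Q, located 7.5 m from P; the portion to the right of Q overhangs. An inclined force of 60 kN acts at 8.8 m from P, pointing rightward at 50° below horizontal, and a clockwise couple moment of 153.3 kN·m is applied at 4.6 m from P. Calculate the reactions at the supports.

ΣM about P: Q_y·7.5 − 60·sin50°·8.8 − 153.3 = 0 → Q_y = 557.771/7.5 = 74.3695 ≈ 74.37 kN.
ΣF_y = 0: P_y + 74.3695 − 60·sin50° = 0 → P_y = -28.41 kN.
ΣF_x = 0: P_x + 60·cos50° = 0 → P_x = -38.57 kN.

P_x = -38.57 kN, P_y = -28.41 kN, Q_y = 74.37 kN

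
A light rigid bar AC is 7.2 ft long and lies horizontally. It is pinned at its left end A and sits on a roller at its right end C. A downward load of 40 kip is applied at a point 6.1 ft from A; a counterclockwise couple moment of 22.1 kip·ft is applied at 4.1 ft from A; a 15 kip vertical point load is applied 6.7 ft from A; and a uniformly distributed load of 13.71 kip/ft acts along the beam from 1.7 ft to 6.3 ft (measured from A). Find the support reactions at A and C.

Resultant of the distributed load: 13.71 × 4.6 = 63.066 kip at 4 ft from A.
Taking moments about A: C_y·7.2 − 40·6.1 + 22.1 − 15·6.7 − (13.71·4.6)·4 = 0 → C_y = 574.664/7.2 = 79.8144 ≈ 79.81 kip.
ΣF_y = 0: A_y + 79.8144 − 40 − 15 − 13.71·4.6 = 0 → A_y = 38.25 kip.
ΣF_x = 0: no horizontal applied forces, so A_x = 0.

A_x = 0, A_y = 38.25 kip, C_y = 79.81 kip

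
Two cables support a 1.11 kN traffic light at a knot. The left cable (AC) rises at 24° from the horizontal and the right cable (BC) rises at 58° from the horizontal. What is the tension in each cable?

ΣF_x = 0: −T_AC·cos24° + T_BC·cos58° = 0 → T_BC = 1.72393·T_AC.
ΣF_y = 0: T_AC·sin24° + T_BC·sin58° = 1.11.
Substitute: T_AC·(0.406737 + 1.72393·0.848048) = 1.11 → T_AC = 0.593992 ≈ 0.5940 kN.
Then T_BC = 1.72393 × 0.593992 = 1.024 kN.

T_AC = 0.5940 kN, T_BC = 1.024 kN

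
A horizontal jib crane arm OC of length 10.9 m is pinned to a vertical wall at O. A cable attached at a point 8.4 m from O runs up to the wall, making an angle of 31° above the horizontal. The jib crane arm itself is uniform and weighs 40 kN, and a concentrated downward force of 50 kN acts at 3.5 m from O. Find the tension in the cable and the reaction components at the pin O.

T = 90.84 kN, O_x = 77.86 kN, O_y = 43.21 kN

ΣM about O: T·sin31°·8.4 − 40·5.45 − 50·3.5 = 0 → T = 393/(8.4·0.515038) = 90.8393 ≈ 90.84 kN.
ΣF_x = 0: O_x − T·cos31° = 0 → O_x = 90.8393 × 0.857167 = 77.86 kN.
ΣF_y = 0: O_y + T·sin31° − 40 − 50 = 0 → O_y = 90 − 90.8393 × 0.515038 = 43.21 kN.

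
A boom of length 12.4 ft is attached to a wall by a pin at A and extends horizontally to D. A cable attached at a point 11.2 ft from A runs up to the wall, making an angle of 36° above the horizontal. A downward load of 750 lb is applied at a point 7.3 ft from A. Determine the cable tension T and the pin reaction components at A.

T = 831.7 lb, A_x = 672.8 lb, A_y = 261.2 lb

ΣM about A: T·sin36°·11.2 − 750·7.3 = 0 → T = 5475/(11.2·0.587785) = 831.663 ≈ 831.7 lb.
ΣF_x = 0: A_x − T·cos36° = 0 → A_x = 831.663 × 0.809017 = 672.8 lb.
ΣF_y = 0: A_y + T·sin36° − 750 = 0 → A_y = 750 − 831.663 × 0.587785 = 261.2 lb.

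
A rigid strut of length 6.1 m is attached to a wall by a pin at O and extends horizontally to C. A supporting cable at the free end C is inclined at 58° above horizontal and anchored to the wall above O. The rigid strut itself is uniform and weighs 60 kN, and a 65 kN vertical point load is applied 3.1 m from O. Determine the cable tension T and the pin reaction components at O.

T = 74.33 kN, O_x = 39.39 kN, O_y = 61.97 kN

ΣM about O: T·sin58°·6.1 − 60·3.05 − 65·3.1 = 0 → T = 384.5/(6.1·0.848048) = 74.3269 ≈ 74.33 kN.
ΣF_x = 0: O_x − T·cos58° = 0 → O_x = 74.3269 × 0.529919 = 39.39 kN.
ΣF_y = 0: O_y + T·sin58° − 60 − 65 = 0 → O_y = 125 − 74.3269 × 0.848048 = 61.97 kN.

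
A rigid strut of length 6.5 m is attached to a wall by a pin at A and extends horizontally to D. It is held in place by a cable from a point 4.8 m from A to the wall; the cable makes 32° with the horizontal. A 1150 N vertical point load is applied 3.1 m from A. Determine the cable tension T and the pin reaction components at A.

T = 1402 N, A_x = 1189 N, A_y = 407.3 N

ΣM about A: T·sin32°·4.8 − 1150·3.1 = 0 → T = 3565/(4.8·0.529919) = 1401.55 ≈ 1402 N.
ΣF_x = 0: A_x − T·cos32° = 0 → A_x = 1401.55 × 0.848048 = 1189 N.
ΣF_y = 0: A_y + T·sin32° − 1150 = 0 → A_y = 1150 − 1401.55 × 0.529919 = 407.3 N.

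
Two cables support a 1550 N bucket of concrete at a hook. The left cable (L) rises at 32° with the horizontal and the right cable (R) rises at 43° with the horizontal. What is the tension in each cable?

ΣF_x = 0: −T_L·cos32° + T_R·cos43° = 0 → T_R = 1.15956·T_L.
ΣF_y = 0: T_L·sin32° + T_R·sin43° = 1550.
Substitute: T_L·(0.529919 + 1.15956·0.681998) = 1550 → T_L = 1173.59 ≈ 1174 N.
Then T_R = 1.15956 × 1173.59 = 1361 N.

T_L = 1174 N, T_R = 1361 N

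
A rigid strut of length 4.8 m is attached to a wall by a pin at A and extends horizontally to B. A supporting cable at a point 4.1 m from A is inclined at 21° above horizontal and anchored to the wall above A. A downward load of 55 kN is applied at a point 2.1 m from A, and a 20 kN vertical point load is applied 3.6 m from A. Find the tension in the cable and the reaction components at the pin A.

T = 127.6 kN, A_x = 119.1 kN, A_y = 29.27 kN

ΣM about A: T·sin21°·4.1 − 55·2.1 − 20·3.6 = 0 → T = 187.5/(4.1·0.358368) = 127.611 ≈ 127.6 kN.
ΣF_x = 0: A_x − T·cos21° = 0 → A_x = 127.611 × 0.93358 = 119.1 kN.
ΣF_y = 0: A_y + T·sin21° − 55 − 20 = 0 → A_y = 75 − 127.611 × 0.358368 = 29.27 kN.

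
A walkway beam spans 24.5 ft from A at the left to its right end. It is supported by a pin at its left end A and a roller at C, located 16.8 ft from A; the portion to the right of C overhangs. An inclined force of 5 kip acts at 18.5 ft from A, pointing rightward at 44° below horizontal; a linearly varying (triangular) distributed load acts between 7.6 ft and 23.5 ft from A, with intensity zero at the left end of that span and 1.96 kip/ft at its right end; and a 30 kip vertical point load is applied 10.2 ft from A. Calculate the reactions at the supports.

A_x = -3.597 kip, A_y = 10.14 kip, C_y = 38.92 kip

Resultant of the triangular load: ½ × 1.96 × 15.9 = 15.582 kip, acting at 18.2 ft from A (one-third of the span from the peak).
Taking moments about A: C_y·16.8 − 5·sin44°·18.5 − (½·1.96·15.9)·18.2 − 30·10.2 = 0 → C_y = 653.848/16.8 = 38.9195 ≈ 38.92 kip.
ΣF_y = 0: A_y + 38.9195 − 5·sin44° − ½·1.96·15.9 − 30 = 0 → A_y = 10.14 kip.
ΣF_x = 0: A_x + 5·cos44° = 0 → A_x = -3.597 kip.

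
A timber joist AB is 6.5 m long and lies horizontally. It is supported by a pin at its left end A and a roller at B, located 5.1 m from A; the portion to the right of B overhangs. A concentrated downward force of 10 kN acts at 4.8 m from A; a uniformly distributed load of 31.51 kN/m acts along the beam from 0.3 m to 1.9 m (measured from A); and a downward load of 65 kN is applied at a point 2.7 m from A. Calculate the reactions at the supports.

Resultant of the distributed load: 31.51 × 1.6 = 50.416 kN at 1.1 m from A.
Moments about A: B_y·5.1 − 10·4.8 − (31.51·1.6)·1.1 − 65·2.7 = 0 → B_y = 278.9576/5.1 = 54.6976 ≈ 54.70 kN.
ΣF_y = 0: A_y + 54.6976 − 10 − 31.51·1.6 − 65 = 0 → A_y = 70.72 kN.
ΣF_x = 0: no horizontal applied forces, so A_x = 0.

A_x = 0, A_y = 70.72 kN, B_y = 54.70 kN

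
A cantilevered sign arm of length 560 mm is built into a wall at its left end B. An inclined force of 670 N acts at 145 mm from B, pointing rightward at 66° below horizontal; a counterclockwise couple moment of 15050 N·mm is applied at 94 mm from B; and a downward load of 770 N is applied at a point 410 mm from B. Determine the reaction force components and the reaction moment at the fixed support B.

B_x = -272.5 N, B_y = 1382 N, M_B = 389400 N·mm

ΣF_x = 0: B_x + 670·cos66° = 0 → B_x = -272.5 N.
ΣF_y = 0: B_y − 670·sin66° − 770 = 0 → B_y = 1382 N.
ΣM about B: M_B − 670·sin66°·145 + 15050 − 770·410 = 0 → M_B = 389400 N·mm.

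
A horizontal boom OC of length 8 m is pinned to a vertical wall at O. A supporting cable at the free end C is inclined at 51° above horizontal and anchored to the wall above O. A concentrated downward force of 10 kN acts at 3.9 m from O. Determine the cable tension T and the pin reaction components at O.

T = 6.273 kN, O_x = 3.948 kN, O_y = 5.125 kN

ΣM about O: T·sin51°·8 − 10·3.9 = 0 → T = 39/(8·0.777146) = 6.27295 ≈ 6.273 kN.
ΣF_x = 0: O_x − T·cos51° = 0 → O_x = 6.27295 × 0.62932 = 3.948 kN.
ΣF_y = 0: O_y + T·sin51° − 10 = 0 → O_y = 10 − 6.27295 × 0.777146 = 5.125 kN.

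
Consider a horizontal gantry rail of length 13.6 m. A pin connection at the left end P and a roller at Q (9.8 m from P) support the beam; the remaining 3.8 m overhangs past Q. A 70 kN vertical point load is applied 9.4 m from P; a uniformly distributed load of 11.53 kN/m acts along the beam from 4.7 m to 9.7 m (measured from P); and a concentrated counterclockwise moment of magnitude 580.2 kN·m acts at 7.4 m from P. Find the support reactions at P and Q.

Resultant of the distributed load: 11.53 × 5 = 57.65 kN at 7.2 m from P.
Moments about P: Q_y·9.8 − 70·9.4 − (11.53·5)·7.2 + 580.2 = 0 → Q_y = 492.88/9.8 = 50.2939 ≈ 50.29 kN.
ΣF_y = 0: P_y + 50.2939 − 70 − 11.53·5 = 0 → P_y = 77.36 kN.
ΣF_x = 0: no horizontal applied forces, so P_x = 0.

P_x = 0, P_y = 77.36 kN, Q_y = 50.29 kN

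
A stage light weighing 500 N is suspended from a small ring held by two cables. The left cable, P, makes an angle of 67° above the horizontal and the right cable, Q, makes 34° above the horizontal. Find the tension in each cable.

ΣF_x = 0: −T_P·cos67° + T_Q·cos34° = 0 → T_Q = 0.471307·T_P.
ΣF_y = 0: T_P·sin67° + T_Q·sin34° = 500.
Substitute: T_P·(0.920505 + 0.471307·0.559193) = 500 → T_P = 422.277 ≈ 422.3 N.
Then T_Q = 0.471307 × 422.277 = 199.0 N.

T_P = 422.3 N, T_Q = 199.0 N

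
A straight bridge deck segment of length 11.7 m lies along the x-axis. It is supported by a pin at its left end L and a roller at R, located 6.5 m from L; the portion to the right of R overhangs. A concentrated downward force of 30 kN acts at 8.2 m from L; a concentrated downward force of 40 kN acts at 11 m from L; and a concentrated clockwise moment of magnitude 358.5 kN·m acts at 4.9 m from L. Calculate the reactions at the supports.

L_x = 0, L_y = -90.69 kN, R_y = 160.7 kN

Taking moments about L: R_y·6.5 − 30·8.2 − 40·11 − 358.5 = 0 → R_y = 1044.5/6.5 = 160.692 ≈ 160.7 kN.
ΣF_y = 0: L_y + 160.692 − 30 − 40 = 0 → L_y = -90.69 kN.
ΣF_x = 0: no horizontal applied forces, so L_x = 0.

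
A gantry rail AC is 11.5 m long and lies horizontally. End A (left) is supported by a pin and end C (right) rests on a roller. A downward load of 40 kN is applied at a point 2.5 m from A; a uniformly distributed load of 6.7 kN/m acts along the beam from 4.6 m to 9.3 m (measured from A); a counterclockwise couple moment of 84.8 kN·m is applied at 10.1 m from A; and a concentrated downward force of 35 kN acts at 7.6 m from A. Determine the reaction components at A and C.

A_x = 0, A_y = 63.01 kN, C_y = 43.48 kN

Resultant of the distributed load: 6.7 × 4.7 = 31.49 kN at 6.95 m from A.
Taking moments about A: C_y·11.5 − 40·2.5 − (6.7·4.7)·6.95 + 84.8 − 35·7.6 = 0 → C_y = 500.0555/11.5 = 43.4831 ≈ 43.48 kN.
ΣF_y = 0: A_y + 43.4831 − 40 − 6.7·4.7 − 35 = 0 → A_y = 63.01 kN.
ΣF_x = 0: no horizontal applied forces, so A_x = 0.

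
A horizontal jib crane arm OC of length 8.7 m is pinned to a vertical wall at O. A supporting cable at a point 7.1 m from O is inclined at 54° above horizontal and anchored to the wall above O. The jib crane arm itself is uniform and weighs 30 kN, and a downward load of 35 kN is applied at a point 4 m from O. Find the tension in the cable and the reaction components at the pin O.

T = 47.09 kN, O_x = 27.68 kN, O_y = 26.90 kN

ΣM about O: T·sin54°·7.1 − 30·4.35 − 35·4 = 0 → T = 270.5/(7.1·0.809017) = 47.0924 ≈ 47.09 kN.
ΣF_x = 0: O_x − T·cos54° = 0 → O_x = 47.0924 × 0.587785 = 27.68 kN.
ΣF_y = 0: O_y + T·sin54° − 30 − 35 = 0 → O_y = 65 − 47.0924 × 0.809017 = 26.90 kN.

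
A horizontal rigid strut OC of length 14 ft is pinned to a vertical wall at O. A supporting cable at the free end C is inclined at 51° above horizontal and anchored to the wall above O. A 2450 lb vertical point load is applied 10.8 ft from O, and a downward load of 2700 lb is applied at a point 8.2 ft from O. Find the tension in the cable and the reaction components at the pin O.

ΣM about O: T·sin51°·14 − 2450·10.8 − 2700·8.2 = 0 → T = 48600/(14·0.777146) = 4466.89 ≈ 4467 lb.
ΣF_x = 0: O_x − T·cos51° = 0 → O_x = 4466.89 × 0.62932 = 2811 lb.
ΣF_y = 0: O_y + T·sin51° − 2450 − 2700 = 0 → O_y = 5150 − 4466.89 × 0.777146 = 1679 lb.

T = 4467 lb, O_x = 2811 lb, O_y = 1679 lb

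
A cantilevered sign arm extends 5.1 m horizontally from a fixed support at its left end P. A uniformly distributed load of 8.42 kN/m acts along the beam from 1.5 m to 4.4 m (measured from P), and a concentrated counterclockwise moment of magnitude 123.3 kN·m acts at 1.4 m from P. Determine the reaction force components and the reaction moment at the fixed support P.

P_x = 0, P_y = 24.42 kN, M_P = -51.27 kN·m

Resultant of the distributed load: 8.42 × 2.9 = 24.418 kN at 2.95 m from P.
ΣF_x = 0: P_x = 0.
ΣF_y = 0: P_y − 8.42·2.9 = 0 → P_y = 24.42 kN.
ΣM about P: M_P − (8.42·2.9)·2.95 + 123.3 = 0 → M_P = -51.27 kN·m.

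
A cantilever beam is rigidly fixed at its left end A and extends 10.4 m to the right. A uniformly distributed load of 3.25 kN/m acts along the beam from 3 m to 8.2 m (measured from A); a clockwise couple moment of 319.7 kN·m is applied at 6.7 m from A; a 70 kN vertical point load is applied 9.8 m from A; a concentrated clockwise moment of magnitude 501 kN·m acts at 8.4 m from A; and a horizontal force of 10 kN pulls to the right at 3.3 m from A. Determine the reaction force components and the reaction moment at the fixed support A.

Resultant of the distributed load: 3.25 × 5.2 = 16.9 kN at 5.6 m from A.
ΣF_x = 0: A_x + 10 = 0 → A_x = -10.00 kN.
ΣF_y = 0: A_y − 3.25·5.2 − 70 = 0 → A_y = 86.90 kN.
ΣM about A: M_A − (3.25·5.2)·5.6 − 319.7 − 70·9.8 − 501 = 0 → M_A = 1601 kN·m.

A_x = -10.00 kN, A_y = 86.90 kN, M_A = 1601 kN·m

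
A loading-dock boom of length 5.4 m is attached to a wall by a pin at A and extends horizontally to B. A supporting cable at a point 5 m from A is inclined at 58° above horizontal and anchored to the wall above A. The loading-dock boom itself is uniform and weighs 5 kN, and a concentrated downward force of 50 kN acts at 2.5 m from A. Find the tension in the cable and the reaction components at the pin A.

ΣM about A: T·sin58°·5 − 5·2.7 − 50·2.5 = 0 → T = 138.5/(5·0.848048) = 32.6632 ≈ 32.66 kN.
ΣF_x = 0: A_x − T·cos58° = 0 → A_x = 32.6632 × 0.529919 = 17.31 kN.
ΣF_y = 0: A_y + T·sin58° − 5 − 50 = 0 → A_y = 55 − 32.6632 × 0.848048 = 27.30 kN.

T = 32.66 kN, A_x = 17.31 kN, A_y = 27.30 kN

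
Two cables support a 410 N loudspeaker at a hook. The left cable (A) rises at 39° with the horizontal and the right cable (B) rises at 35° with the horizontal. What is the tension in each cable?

ΣF_x = 0: −T_A·cos39° + T_B·cos35° = 0 → T_B = 0.94872·T_A.
ΣF_y = 0: T_A·sin39° + T_B·sin35° = 410.
Substitute: T_A·(0.62932 + 0.94872·0.573576) = 410 → T_A = 349.387 ≈ 349.4 N.
Then T_B = 0.94872 × 349.387 = 331.5 N.

T_A = 349.4 N, T_B = 331.5 N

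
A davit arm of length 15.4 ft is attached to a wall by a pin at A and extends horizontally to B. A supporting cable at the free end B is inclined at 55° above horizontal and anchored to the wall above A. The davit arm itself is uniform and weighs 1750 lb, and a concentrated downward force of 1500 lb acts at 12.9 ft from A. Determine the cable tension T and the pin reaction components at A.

ΣM about A: T·sin55°·15.4 − 1750·7.7 − 1500·12.9 = 0 → T = 32825/(15.4·0.819152) = 2602.07 ≈ 2602 lb.
ΣF_x = 0: A_x − T·cos55° = 0 → A_x = 2602.07 × 0.573576 = 1492 lb.
ΣF_y = 0: A_y + T·sin55° − 1750 − 1500 = 0 → A_y = 3250 − 2602.07 × 0.819152 = 1119 lb.

T = 2602 lb, A_x = 1492 lb, A_y = 1119 lb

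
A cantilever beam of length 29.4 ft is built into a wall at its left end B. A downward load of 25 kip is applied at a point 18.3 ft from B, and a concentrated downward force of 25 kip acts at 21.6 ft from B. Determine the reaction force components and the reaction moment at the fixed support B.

ΣF_x = 0: B_x = 0.
ΣF_y = 0: B_y − 25 − 25 = 0 → B_y = 50.00 kip.
ΣM about B: M_B − 25·18.3 − 25·21.6 = 0 → M_B = 997.5 kip·ft.

B_x = 0, B_y = 50.00 kip, M_B = 997.5 kip·ft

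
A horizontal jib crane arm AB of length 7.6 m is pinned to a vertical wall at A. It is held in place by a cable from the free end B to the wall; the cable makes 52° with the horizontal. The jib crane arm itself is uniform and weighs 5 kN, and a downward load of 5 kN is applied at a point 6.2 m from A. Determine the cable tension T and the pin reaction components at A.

T = 8.349 kN, A_x = 5.140 kN, A_y = 3.421 kN

ΣM about A: T·sin52°·7.6 − 5·3.8 − 5·6.2 = 0 → T = 50/(7.6·0.788011) = 8.3488 ≈ 8.349 kN.
ΣF_x = 0: A_x − T·cos52° = 0 → A_x = 8.3488 × 0.615661 = 5.140 kN.
ΣF_y = 0: A_y + T·sin52° − 5 − 5 = 0 → A_y = 10 − 8.3488 × 0.788011 = 3.421 kN.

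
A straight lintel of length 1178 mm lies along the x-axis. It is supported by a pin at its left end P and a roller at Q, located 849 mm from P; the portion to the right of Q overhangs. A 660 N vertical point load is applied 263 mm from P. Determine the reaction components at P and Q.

P_x = 0, P_y = 455.5 N, Q_y = 204.5 N

Moments about P: Q_y·849 − 660·263 = 0 → Q_y = 173580/849 = 204.452 ≈ 204.5 N.
ΣF_y = 0: P_y + 204.452 − 660 = 0 → P_y = 455.5 N.
ΣF_x = 0: no horizontal applied forces, so P_x = 0.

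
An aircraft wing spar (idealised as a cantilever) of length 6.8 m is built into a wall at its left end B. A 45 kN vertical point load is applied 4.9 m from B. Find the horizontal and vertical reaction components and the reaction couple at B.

ΣF_x = 0: B_x = 0.
ΣF_y = 0: B_y − 45 = 0 → B_y = 45.00 kN.
ΣM about B: M_B − 45·4.9 = 0 → M_B = 220.5 kN·m.

B_x = 0, B_y = 45.00 kN, M_B = 220.5 kN·m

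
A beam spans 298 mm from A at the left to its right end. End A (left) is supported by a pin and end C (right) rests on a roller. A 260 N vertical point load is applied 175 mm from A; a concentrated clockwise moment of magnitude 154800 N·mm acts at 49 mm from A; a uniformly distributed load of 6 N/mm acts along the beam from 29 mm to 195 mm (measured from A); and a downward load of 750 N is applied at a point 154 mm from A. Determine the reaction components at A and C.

Resultant of the distributed load: 6 × 166 = 996 N at 112 mm from A.
Taking moments about A: C_y·298 − 260·175 − 154800 − (6·166)·112 − 750·154 = 0 → C_y = 427352/298 = 1434.07 ≈ 1434 N.
ΣF_y = 0: A_y + 1434.07 − 260 − 6·166 − 750 = 0 → A_y = 571.9 N.
ΣF_x = 0: no horizontal applied forces, so A_x = 0.

A_x = 0, A_y = 571.9 N, C_y = 1434 N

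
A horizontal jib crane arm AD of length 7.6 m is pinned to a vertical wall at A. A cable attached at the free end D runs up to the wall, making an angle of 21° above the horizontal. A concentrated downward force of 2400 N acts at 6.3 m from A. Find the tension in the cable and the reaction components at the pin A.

T = 5551 N, A_x = 5183 N, A_y = 410.5 N

ΣM about A: T·sin21°·7.6 − 2400·6.3 = 0 → T = 15120/(7.6·0.358368) = 5551.48 ≈ 5551 N.
ΣF_x = 0: A_x − T·cos21° = 0 → A_x = 5551.48 × 0.93358 = 5183 N.
ΣF_y = 0: A_y + T·sin21° − 2400 = 0 → A_y = 2400 − 5551.48 × 0.358368 = 410.5 N.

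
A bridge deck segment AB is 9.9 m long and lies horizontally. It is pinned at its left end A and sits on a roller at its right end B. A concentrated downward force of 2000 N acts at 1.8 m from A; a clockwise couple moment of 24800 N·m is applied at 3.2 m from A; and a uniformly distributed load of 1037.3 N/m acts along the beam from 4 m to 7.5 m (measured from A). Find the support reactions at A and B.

A_x = 0, A_y = 653.2 N, B_y = 4977 N

Resultant of the distributed load: 1037.3 × 3.5 = 3630.55 N at 5.75 m from A.
ΣM about A: B_y·9.9 − 2000·1.8 − 24800 − (1037.3·3.5)·5.75 = 0 → B_y = 49275.6625/9.9 = 4977.34 ≈ 4977 N.
ΣF_y = 0: A_y + 4977.34 − 2000 − 1037.3·3.5 = 0 → A_y = 653.2 N.
ΣF_x = 0: no horizontal applied forces, so A_x = 0.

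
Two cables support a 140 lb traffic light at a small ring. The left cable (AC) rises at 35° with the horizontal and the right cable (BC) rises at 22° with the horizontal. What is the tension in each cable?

ΣF_x = 0: −T_AC·cos35° + T_BC·cos22° = 0 → T_BC = 0.883484·T_AC.
ΣF_y = 0: T_AC·sin35° + T_BC·sin22° = 140.
Substitute: T_AC·(0.573576 + 0.883484·0.374607) = 140 → T_AC = 154.776 ≈ 154.8 lb.
Then T_BC = 0.883484 × 154.776 = 136.7 lb.

T_AC = 154.8 lb, T_BC = 136.7 lb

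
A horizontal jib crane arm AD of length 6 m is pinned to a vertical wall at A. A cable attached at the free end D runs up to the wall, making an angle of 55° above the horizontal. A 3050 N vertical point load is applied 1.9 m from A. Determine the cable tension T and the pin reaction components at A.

T = 1179 N, A_x = 676.3 N, A_y = 2084 N

ΣM about A: T·sin55°·6 − 3050·1.9 = 0 → T = 5795/(6·0.819152) = 1179.06 ≈ 1179 N.
ΣF_x = 0: A_x − T·cos55° = 0 → A_x = 1179.06 × 0.573576 = 676.3 N.
ΣF_y = 0: A_y + T·sin55° − 3050 = 0 → A_y = 3050 − 1179.06 × 0.819152 = 2084 N.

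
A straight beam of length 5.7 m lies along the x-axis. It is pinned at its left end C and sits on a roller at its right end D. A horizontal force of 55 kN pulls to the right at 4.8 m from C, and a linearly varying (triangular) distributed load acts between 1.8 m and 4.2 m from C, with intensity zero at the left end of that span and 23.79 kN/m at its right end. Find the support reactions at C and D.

Resultant of the triangular load: ½ × 23.79 × 2.4 = 28.548 kN, acting at 3.4 m from C (one-third of the span from the peak).
ΣM about C: D_y·5.7 − (½·23.79·2.4)·3.4 = 0 → D_y = 97.0632/5.7 = 17.0286 ≈ 17.03 kN.
ΣF_y = 0: C_y + 17.0286 − ½·23.79·2.4 = 0 → C_y = 11.52 kN.
ΣF_x = 0: C_x + 55 = 0 → C_x = -55.00 kN.

C_x = -55.00 kN, C_y = 11.52 kN, D_y = 17.03 kN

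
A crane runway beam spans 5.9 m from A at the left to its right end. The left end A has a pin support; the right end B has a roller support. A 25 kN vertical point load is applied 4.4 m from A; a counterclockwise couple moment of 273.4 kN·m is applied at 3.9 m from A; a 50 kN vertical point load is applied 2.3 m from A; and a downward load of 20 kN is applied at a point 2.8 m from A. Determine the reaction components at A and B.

A_x = 0, A_y = 93.71 kN, B_y = 1.288 kN

ΣM about A: B_y·5.9 − 25·4.4 + 273.4 − 50·2.3 − 20·2.8 = 0 → B_y = 7.6/5.9 = 1.28814 ≈ 1.288 kN.
ΣF_y = 0: A_y + 1.28814 − 25 − 50 − 20 = 0 → A_y = 93.71 kN.
ΣF_x = 0: no horizontal applied forces, so A_x = 0.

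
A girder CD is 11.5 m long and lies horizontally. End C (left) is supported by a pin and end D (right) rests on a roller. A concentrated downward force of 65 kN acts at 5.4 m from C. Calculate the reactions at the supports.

Moments about C: D_y·11.5 − 65·5.4 = 0 → D_y = 351/11.5 = 30.5217 ≈ 30.52 kN.
ΣF_y = 0: C_y + 30.5217 − 65 = 0 → C_y = 34.48 kN.
ΣF_x = 0: no horizontal applied forces, so C_x = 0.

C_x = 0, C_y = 34.48 kN, D_y = 30.52 kN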